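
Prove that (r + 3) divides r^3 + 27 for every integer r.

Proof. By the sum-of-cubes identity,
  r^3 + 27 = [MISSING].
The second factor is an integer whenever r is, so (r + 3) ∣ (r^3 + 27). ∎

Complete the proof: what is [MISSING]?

(r + 3)(r^2 - 3r + 9)

a^3 + b^3 = (a + b)(a^2 - ab + b^2). With a = r, b = 3:
r^3 + 27 = (r + 3)(r^2 - 3r + 9).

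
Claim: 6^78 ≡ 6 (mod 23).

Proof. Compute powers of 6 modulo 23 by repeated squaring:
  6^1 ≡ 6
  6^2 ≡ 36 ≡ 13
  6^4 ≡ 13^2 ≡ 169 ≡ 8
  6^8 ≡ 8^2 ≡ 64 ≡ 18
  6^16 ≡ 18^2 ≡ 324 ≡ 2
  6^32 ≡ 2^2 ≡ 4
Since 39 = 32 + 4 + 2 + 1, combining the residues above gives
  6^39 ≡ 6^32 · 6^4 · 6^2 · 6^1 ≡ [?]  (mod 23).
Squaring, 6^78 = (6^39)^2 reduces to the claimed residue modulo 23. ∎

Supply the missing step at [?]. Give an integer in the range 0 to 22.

12

6^32 · 6^4 · 6^2 · 6^1 ≡ 4 · 8 · 13 · 6 = 2496.
2496 mod 23 = 12, so 6^39 ≡ 12 (mod 23).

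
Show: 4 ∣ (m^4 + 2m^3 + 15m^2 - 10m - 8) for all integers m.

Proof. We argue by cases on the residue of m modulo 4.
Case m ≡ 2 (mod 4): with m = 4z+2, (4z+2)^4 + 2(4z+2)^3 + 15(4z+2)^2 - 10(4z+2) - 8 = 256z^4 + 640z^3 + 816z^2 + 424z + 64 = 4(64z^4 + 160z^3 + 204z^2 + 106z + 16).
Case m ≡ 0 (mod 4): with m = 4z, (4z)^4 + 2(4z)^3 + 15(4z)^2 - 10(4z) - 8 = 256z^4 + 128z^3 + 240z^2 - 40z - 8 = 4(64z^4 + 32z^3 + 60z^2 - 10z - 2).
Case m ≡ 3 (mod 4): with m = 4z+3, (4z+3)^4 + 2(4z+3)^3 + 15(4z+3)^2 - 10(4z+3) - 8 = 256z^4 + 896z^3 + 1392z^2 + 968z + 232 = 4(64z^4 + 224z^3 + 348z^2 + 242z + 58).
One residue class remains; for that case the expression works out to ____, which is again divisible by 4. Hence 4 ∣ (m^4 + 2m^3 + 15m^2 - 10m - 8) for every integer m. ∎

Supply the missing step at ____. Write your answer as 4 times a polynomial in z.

4(64z^4 + 96z^3 + 108z^2 + 30z)

Only m ≡ 1 (mod 4) is unaccounted for. Put m = 4z+1:
(4z+1)^4 + 2(4z+1)^3 + 15(4z+1)^2 - 10(4z+1) - 8 expands to 256z^4 + 384z^3 + 432z^2 + 120z,
and factoring out 4 leaves 4(64z^4 + 96z^3 + 108z^2 + 30z).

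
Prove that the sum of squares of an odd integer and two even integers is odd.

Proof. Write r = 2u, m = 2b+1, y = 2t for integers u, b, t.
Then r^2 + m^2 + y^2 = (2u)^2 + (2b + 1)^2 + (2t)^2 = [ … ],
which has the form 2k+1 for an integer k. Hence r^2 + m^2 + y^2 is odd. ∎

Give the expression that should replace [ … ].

2(2b^2 + 2b + 2t^2 + 2u^2) + 1

(2u)^2 + (2b + 1)^2 + (2t)^2 = 4b^2 + 4b + 4t^2 + 4u^2 + 1
= 2(2b^2 + 2b + 2t^2 + 2u^2) + 1.
Since 2b^2 + 2b + 2t^2 + 2u^2 is an integer, the sum of squares is of the form 2k+1 for an integer k.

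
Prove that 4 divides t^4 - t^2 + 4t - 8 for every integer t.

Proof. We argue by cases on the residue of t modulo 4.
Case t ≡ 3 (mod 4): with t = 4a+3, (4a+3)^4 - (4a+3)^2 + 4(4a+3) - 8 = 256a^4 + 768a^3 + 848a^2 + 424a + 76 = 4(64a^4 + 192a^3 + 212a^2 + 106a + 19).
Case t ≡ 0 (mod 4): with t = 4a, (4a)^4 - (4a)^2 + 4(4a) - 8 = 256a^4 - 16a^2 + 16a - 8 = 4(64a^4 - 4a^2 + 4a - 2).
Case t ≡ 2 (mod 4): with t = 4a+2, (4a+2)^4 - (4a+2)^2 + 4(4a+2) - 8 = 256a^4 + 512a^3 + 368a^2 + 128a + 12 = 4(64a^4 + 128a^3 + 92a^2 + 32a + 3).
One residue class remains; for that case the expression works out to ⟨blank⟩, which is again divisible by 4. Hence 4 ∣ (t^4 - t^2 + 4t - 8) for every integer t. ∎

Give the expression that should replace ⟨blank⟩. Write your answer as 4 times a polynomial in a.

Only t ≡ 1 (mod 4) is unaccounted for. Put t = 4a+1:
(4a+1)^4 - (4a+1)^2 + 4(4a+1) - 8 expands to 256a^4 + 256a^3 + 80a^2 + 24a - 4,
and factoring out 4 leaves 4(64a^4 + 64a^3 + 20a^2 + 6a - 1).

4(64a^4 + 64a^3 + 20a^2 + 6a - 1)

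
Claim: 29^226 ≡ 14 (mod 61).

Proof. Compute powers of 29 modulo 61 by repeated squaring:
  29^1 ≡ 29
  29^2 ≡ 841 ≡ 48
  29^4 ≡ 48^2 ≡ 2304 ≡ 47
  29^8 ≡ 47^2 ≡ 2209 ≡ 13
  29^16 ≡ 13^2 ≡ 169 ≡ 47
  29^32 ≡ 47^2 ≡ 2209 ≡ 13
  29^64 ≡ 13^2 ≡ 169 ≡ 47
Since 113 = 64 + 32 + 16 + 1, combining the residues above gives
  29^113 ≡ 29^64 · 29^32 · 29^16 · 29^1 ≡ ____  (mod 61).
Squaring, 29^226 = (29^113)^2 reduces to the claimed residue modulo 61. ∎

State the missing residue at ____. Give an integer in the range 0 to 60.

29^64 · 29^32 · 29^16 · 29^1 ≡ 47 · 13 · 47 · 29 = 832793.
832793 mod 61 = 21, so 29^113 ≡ 21 (mod 61).

21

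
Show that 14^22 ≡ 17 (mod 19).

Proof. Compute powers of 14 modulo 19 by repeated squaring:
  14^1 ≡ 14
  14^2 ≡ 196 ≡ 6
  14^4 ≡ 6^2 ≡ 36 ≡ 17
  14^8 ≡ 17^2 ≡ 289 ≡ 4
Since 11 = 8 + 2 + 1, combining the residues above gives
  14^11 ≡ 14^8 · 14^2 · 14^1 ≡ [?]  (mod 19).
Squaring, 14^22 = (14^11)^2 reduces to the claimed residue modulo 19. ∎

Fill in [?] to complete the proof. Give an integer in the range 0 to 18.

Multiply the listed residues: 4 · 6 · 14 = 24 → 336.
Reducing modulo 19: 336 = 17·19 + 13, so 14^11 ≡ 13.

13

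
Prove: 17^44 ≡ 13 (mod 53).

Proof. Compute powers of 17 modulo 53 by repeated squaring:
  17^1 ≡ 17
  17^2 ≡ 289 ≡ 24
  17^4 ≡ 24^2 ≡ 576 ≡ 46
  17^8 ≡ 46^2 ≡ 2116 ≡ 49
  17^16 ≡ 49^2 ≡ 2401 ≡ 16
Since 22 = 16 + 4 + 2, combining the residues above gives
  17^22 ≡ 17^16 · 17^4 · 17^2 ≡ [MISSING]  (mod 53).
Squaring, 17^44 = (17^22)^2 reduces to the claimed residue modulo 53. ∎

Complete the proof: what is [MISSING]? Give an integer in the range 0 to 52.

15

Multiply the listed residues: 16 · 46 · 24 = 736 → 17664.
Reducing modulo 53: 17664 = 333·53 + 15, so 17^22 ≡ 15.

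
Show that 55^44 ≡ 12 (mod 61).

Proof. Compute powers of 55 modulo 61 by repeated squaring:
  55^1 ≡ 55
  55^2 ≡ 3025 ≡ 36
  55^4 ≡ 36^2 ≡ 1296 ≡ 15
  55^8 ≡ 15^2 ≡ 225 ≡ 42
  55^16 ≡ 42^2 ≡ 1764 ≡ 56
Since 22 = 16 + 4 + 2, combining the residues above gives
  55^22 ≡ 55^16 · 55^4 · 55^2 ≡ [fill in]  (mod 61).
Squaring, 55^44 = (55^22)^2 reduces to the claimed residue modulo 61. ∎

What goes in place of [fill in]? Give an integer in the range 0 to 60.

45

55^16 · 55^4 · 55^2 ≡ 56 · 15 · 36 = 30240.
30240 mod 61 = 45, so 55^22 ≡ 45 (mod 61).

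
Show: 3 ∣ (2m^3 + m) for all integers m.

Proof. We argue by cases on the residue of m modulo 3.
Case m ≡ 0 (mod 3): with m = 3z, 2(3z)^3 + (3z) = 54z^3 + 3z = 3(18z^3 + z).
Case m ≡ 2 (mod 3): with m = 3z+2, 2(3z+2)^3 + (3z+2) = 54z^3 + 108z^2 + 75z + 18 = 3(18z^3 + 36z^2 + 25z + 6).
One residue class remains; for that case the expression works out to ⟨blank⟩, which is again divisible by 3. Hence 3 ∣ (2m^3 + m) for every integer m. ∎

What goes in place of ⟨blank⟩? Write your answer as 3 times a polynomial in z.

3(18z^3 + 18z^2 + 7z + 1)

Only m ≡ 1 (mod 3) is unaccounted for. Put m = 3z+1:
2(3z+1)^3 + (3z+1) expands to 54z^3 + 54z^2 + 21z + 3,
and factoring out 3 leaves 3(18z^3 + 18z^2 + 7z + 1).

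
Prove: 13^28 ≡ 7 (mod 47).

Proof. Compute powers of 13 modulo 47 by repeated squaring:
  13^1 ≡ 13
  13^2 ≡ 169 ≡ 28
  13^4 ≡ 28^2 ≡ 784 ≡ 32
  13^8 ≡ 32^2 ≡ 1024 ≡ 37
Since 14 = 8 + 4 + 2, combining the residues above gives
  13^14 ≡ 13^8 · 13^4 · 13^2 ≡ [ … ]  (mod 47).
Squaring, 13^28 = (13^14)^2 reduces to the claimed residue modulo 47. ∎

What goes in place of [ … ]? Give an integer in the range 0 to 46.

13^8 · 13^4 · 13^2 ≡ 37 · 32 · 28 = 33152.
33152 mod 47 = 17, so 13^14 ≡ 17 (mod 47).

17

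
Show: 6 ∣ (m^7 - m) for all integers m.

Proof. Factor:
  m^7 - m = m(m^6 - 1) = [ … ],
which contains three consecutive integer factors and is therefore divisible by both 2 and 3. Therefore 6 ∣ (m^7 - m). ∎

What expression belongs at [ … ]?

(m - 1)m(m + 1)(m^4 + m^2 + 1)

m^6 - 1 = (m^2 - 1)(m^4 + m^2 + 1), and m^2 - 1 = (m-1)(m+1).
So m(m^6 - 1) = (m - 1)m(m + 1)(m^4 + m^2 + 1).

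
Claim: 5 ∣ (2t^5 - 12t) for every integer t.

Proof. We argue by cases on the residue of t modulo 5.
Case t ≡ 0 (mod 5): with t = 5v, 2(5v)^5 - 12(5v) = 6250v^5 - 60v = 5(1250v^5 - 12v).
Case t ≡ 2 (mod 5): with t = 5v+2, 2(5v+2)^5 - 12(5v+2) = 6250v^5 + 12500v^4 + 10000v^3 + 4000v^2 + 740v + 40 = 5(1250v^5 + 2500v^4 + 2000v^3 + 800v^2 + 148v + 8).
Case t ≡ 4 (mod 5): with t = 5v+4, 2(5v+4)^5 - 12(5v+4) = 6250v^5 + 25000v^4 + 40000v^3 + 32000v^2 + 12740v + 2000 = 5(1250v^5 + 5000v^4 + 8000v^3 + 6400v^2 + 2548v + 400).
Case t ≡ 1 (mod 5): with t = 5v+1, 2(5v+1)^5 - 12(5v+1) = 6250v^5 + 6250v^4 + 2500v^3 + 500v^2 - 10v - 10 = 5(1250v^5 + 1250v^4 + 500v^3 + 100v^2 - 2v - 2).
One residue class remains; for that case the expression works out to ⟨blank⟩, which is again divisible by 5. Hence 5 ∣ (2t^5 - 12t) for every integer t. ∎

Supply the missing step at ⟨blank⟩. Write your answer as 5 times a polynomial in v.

5(1250v^5 + 3750v^4 + 4500v^3 + 2700v^2 + 798v + 90)

The residues treated are {0, 2, 4, 1}, so the missing case is t ≡ 3 (mod 5); write t = 5v+3.
Then 2(5v+3)^5 - 12(5v+3) = 6250v^5 + 18750v^4 + 22500v^3 + 13500v^2 + 3990v + 450 = 5(1250v^5 + 3750v^4 + 4500v^3 + 2700v^2 + 798v + 90).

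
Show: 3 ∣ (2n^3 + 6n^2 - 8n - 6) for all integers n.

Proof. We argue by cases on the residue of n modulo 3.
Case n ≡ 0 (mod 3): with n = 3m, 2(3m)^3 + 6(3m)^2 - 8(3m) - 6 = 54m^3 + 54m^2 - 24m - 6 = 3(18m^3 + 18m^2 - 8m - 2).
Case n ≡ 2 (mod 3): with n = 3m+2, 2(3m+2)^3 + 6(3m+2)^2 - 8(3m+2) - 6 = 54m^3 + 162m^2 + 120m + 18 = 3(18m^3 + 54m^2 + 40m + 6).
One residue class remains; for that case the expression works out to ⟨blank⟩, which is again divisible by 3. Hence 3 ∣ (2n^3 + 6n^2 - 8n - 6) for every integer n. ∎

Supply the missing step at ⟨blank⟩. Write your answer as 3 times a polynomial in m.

3(18m^3 + 36m^2 + 10m - 2)

The residues treated are {0, 2}, so the missing case is n ≡ 1 (mod 3); write n = 3m+1.
Then 2(3m+1)^3 + 6(3m+1)^2 - 8(3m+1) - 6 = 54m^3 + 108m^2 + 30m - 6 = 3(18m^3 + 36m^2 + 10m - 2).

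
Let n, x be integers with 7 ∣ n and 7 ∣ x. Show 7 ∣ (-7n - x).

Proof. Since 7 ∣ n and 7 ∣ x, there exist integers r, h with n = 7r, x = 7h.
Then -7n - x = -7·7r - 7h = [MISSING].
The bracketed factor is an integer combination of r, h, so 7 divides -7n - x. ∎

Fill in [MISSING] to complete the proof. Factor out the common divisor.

7(-h - 7r)

Pull the common 7 out of every term: -7·7r - 7h = 7(-h - 7r).
-h - 7r is an integer, which exhibits the divisibility.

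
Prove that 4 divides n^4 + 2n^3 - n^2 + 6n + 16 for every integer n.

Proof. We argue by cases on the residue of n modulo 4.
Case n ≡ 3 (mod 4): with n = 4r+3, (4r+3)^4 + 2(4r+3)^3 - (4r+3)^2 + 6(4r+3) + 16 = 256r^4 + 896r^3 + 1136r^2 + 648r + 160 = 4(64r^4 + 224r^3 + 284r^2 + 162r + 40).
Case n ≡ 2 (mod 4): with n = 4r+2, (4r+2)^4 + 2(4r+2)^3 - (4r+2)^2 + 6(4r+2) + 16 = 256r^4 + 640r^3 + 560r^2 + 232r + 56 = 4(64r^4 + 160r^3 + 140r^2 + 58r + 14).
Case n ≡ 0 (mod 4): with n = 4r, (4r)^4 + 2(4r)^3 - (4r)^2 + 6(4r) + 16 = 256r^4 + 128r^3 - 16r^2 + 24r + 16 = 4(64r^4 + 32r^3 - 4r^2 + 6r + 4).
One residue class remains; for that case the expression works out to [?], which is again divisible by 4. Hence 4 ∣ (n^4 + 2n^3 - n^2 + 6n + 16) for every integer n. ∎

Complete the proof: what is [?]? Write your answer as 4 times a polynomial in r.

4(64r^4 + 96r^3 + 44r^2 + 14r + 6)

The residues treated are {3, 2, 0}, so the missing case is n ≡ 1 (mod 4); write n = 4r+1.
Then (4r+1)^4 + 2(4r+1)^3 - (4r+1)^2 + 6(4r+1) + 16 = 256r^4 + 384r^3 + 176r^2 + 56r + 24 = 4(64r^4 + 96r^3 + 44r^2 + 14r + 6).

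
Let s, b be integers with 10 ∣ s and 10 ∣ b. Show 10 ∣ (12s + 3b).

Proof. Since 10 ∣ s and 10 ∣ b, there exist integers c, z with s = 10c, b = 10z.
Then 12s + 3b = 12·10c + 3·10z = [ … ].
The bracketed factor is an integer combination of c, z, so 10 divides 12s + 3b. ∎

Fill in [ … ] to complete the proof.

Pull the common 10 out of every term: 12·10c + 3·10z = 10(12c + 3z).
12c + 3z is an integer, which exhibits the divisibility.

10(12c + 3z)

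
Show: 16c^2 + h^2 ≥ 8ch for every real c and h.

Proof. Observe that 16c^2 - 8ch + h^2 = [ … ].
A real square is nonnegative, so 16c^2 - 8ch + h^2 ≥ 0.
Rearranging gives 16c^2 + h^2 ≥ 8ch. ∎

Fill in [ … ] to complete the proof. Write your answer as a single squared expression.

The leading and trailing coefficients are 4^2 and 1^2, and 8 = 2·4·1, so the trinomial is (4c - h)^2.
Hence 16c^2 - 8ch + h^2 ≥ 0.

(4c - h)^2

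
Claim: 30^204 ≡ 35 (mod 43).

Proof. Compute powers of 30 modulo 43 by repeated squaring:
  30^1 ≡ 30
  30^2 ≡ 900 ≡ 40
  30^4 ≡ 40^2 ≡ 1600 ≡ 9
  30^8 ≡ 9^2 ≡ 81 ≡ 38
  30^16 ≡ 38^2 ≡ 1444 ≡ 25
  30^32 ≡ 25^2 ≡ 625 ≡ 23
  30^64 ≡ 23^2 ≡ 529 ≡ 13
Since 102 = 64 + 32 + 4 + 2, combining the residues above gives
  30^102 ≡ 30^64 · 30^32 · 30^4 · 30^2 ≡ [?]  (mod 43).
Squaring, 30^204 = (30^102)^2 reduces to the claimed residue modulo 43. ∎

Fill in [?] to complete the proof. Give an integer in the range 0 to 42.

11

Multiply the listed residues: 13 · 23 · 9 · 40 = 299 → 2691 → 107640.
Reducing modulo 43: 107640 = 2503·43 + 11, so 30^102 ≡ 11.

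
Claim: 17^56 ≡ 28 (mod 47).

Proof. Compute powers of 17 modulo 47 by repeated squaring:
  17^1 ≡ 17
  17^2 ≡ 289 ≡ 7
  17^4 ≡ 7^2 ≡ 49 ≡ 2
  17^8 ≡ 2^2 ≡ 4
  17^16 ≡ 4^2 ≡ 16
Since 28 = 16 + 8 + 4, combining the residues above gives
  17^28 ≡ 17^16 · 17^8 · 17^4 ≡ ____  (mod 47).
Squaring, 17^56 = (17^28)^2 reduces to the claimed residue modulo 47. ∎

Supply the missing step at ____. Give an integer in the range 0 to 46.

Multiply the listed residues: 16 · 4 · 2 = 64 → 128.
Reducing modulo 47: 128 = 2·47 + 34, so 17^28 ≡ 34.

34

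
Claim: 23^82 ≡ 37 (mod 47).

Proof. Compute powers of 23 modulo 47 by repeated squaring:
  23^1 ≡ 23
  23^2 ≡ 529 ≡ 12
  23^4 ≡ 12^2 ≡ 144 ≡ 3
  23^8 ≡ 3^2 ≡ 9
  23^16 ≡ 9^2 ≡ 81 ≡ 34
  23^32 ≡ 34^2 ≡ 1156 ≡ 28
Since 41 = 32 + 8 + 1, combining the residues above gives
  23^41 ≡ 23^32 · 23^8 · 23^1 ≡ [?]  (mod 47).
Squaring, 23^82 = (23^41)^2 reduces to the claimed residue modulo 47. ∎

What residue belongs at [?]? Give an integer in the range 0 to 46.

15

23^32 · 23^8 · 23^1 ≡ 28 · 9 · 23 = 5796.
5796 mod 47 = 15, so 23^41 ≡ 15 (mod 47).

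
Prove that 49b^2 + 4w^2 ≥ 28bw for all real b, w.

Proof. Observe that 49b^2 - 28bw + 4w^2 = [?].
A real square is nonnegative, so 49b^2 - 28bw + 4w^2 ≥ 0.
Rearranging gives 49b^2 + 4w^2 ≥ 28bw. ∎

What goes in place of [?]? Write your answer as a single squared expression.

The leading and trailing coefficients are 7^2 and 2^2, and 28 = 2·7·2, so the trinomial is (7b - 2w)^2.
Hence 49b^2 - 28bw + 4w^2 ≥ 0.

(7b - 2w)^2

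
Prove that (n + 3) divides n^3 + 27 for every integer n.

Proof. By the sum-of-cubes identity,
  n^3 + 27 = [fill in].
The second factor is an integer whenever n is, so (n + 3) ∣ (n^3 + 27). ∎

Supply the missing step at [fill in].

(n + 3)(n^2 - 3n + 9)

a^3 + b^3 = (a + b)(a^2 - ab + b^2). With a = n, b = 3:
n^3 + 27 = (n + 3)(n^2 - 3n + 9).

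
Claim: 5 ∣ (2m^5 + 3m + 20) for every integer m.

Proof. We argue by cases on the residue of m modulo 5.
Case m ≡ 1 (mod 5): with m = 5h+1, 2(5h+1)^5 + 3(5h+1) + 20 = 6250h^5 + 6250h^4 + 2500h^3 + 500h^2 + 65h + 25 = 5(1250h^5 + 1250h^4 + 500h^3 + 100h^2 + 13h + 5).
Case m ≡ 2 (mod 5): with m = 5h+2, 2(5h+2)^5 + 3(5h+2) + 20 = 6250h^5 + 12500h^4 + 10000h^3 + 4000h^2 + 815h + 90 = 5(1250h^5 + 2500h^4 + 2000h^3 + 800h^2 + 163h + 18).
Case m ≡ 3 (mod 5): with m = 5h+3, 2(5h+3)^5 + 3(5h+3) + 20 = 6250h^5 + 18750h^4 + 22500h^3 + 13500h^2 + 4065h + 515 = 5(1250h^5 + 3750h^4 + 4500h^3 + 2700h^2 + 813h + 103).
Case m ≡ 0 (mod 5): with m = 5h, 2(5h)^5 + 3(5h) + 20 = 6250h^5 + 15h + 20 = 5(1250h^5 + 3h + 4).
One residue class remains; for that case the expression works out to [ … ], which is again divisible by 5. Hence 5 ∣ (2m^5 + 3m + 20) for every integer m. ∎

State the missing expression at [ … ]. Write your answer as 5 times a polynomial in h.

The residues treated are {1, 2, 3, 0}, so the missing case is m ≡ 4 (mod 5); write m = 5h+4.
Then 2(5h+4)^5 + 3(5h+4) + 20 = 6250h^5 + 25000h^4 + 40000h^3 + 32000h^2 + 12815h + 2080 = 5(1250h^5 + 5000h^4 + 8000h^3 + 6400h^2 + 2563h + 416).

5(1250h^5 + 5000h^4 + 8000h^3 + 6400h^2 + 2563h + 416)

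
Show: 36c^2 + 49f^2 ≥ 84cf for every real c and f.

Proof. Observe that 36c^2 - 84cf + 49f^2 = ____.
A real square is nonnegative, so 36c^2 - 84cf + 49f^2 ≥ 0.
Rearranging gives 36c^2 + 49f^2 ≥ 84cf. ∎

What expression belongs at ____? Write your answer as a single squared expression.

(6c - 7f)^2

36c^2 - 84cf + 49f^2 is a perfect-square trinomial: the outer terms are (6c)^2 and (7f)^2, and the cross term is -2·6c·7f.
So 36c^2 - 84cf + 49f^2 = (6c - 7f)^2 ≥ 0.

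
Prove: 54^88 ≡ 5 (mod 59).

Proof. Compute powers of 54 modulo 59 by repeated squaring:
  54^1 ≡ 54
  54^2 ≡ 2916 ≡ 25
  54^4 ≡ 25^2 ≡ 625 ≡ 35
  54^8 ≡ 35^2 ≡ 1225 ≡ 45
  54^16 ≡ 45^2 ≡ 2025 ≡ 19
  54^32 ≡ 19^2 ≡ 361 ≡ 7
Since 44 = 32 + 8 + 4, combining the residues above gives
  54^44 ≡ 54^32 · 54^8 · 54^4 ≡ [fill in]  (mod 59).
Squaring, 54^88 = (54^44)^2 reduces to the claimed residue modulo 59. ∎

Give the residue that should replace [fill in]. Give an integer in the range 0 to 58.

Multiply the listed residues: 7 · 45 · 35 = 315 → 11025.
Reducing modulo 59: 11025 = 186·59 + 51, so 54^44 ≡ 51.

51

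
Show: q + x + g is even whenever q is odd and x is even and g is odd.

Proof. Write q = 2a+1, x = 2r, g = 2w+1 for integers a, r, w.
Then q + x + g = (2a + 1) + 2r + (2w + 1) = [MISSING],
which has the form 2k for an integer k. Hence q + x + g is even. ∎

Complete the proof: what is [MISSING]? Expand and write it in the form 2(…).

2(a + r + w + 1)

(2a + 1) + 2r + (2w + 1) = 2a + 2r + 2w + 2
= 2(a + r + w + 1).
Since a + r + w + 1 is an integer, the sum is of the form 2k for an integer k.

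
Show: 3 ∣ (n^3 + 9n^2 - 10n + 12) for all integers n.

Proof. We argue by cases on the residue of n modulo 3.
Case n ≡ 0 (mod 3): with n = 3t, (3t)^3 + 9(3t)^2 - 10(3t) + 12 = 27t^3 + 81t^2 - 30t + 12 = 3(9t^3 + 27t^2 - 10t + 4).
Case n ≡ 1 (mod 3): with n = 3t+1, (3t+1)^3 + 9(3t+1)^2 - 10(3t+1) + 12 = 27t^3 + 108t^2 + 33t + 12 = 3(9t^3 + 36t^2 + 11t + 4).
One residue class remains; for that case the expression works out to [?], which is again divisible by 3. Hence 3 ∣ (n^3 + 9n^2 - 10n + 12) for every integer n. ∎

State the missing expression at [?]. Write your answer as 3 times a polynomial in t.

3(9t^3 + 45t^2 + 38t + 12)

Only n ≡ 2 (mod 3) is unaccounted for. Put n = 3t+2:
(3t+2)^3 + 9(3t+2)^2 - 10(3t+2) + 12 expands to 27t^3 + 135t^2 + 114t + 36,
and factoring out 3 leaves 3(9t^3 + 45t^2 + 38t + 12).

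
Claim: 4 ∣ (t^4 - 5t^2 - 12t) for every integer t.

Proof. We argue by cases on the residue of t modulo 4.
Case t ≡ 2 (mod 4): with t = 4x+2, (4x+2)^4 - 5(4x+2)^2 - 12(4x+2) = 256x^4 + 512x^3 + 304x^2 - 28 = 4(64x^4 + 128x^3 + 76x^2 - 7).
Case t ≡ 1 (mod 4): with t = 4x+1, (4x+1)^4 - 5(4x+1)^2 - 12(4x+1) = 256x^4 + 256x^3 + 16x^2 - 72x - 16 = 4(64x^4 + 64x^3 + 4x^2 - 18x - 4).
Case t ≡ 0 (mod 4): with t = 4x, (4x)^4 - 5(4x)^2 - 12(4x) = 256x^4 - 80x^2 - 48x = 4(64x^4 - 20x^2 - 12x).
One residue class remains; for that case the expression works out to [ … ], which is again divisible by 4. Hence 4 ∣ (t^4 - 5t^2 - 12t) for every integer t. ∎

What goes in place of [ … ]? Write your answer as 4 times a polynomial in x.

4(64x^4 + 192x^3 + 196x^2 + 66x)

Only t ≡ 3 (mod 4) is unaccounted for. Put t = 4x+3:
(4x+3)^4 - 5(4x+3)^2 - 12(4x+3) expands to 256x^4 + 768x^3 + 784x^2 + 264x,
and factoring out 4 leaves 4(64x^4 + 192x^3 + 196x^2 + 66x).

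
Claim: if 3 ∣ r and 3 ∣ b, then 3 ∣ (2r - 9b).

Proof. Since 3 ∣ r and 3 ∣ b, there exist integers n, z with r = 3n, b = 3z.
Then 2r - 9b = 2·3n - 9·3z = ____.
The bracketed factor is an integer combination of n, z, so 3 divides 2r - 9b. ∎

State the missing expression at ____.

3(2n - 9z)

Each term has a factor of 3: 2·3n - 9·3z = 3·(2n - 9z).
Since 2n - 9z is an integer, 3 ∣ (2r - 9b).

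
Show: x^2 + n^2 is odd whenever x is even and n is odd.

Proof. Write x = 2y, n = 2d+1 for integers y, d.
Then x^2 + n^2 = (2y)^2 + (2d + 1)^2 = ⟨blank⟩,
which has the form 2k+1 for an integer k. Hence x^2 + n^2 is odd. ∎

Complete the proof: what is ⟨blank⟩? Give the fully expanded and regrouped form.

2(2d^2 + 2d + 2y^2) + 1

(2y)^2 + (2d + 1)^2 = 4d^2 + 4d + 4y^2 + 1
= 2(2d^2 + 2d + 2y^2) + 1.
Since 2d^2 + 2d + 2y^2 is an integer, the sum of squares is of the form 2k+1 for an integer k.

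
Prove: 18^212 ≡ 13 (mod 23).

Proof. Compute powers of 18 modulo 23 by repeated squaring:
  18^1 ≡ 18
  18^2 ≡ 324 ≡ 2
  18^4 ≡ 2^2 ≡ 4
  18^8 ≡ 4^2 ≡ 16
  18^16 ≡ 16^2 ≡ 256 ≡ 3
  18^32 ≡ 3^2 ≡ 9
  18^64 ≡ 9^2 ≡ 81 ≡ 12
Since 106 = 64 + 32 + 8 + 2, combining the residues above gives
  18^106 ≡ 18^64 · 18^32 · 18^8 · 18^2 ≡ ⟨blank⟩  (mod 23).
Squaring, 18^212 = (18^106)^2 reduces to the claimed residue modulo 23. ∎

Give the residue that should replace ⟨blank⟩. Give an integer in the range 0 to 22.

Multiply the listed residues: 12 · 9 · 16 · 2 = 108 → 1728 → 3456.
Reducing modulo 23: 3456 = 150·23 + 6, so 18^106 ≡ 6.

6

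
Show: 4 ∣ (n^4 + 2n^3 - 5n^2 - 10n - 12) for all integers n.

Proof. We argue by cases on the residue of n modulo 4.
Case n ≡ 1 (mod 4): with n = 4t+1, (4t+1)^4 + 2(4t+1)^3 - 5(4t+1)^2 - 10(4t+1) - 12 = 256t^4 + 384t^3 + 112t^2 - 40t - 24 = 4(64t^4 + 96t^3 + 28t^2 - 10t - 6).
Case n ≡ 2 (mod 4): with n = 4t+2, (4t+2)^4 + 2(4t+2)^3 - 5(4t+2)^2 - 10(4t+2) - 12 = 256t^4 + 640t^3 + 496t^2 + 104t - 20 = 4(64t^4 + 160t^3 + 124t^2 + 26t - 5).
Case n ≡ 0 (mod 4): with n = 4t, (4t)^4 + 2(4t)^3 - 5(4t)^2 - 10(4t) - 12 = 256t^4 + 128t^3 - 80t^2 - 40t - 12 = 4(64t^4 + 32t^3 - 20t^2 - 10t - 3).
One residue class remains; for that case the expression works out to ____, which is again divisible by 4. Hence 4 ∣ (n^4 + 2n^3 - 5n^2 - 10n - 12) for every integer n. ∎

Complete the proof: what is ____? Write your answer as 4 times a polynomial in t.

4(64t^4 + 224t^3 + 268t^2 + 122t + 12)

Only n ≡ 3 (mod 4) is unaccounted for. Put n = 4t+3:
(4t+3)^4 + 2(4t+3)^3 - 5(4t+3)^2 - 10(4t+3) - 12 expands to 256t^4 + 896t^3 + 1072t^2 + 488t + 48,
and factoring out 4 leaves 4(64t^4 + 224t^3 + 268t^2 + 122t + 12).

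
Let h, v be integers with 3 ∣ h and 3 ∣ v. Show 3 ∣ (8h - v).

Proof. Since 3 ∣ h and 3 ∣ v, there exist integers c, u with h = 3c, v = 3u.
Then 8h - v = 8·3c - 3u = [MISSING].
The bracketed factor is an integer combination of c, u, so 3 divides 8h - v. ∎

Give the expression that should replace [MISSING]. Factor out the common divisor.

3(8c - u)

Each term has a factor of 3: 8·3c - 3u = 3·(8c - u).
Since 8c - u is an integer, 3 ∣ (8h - v).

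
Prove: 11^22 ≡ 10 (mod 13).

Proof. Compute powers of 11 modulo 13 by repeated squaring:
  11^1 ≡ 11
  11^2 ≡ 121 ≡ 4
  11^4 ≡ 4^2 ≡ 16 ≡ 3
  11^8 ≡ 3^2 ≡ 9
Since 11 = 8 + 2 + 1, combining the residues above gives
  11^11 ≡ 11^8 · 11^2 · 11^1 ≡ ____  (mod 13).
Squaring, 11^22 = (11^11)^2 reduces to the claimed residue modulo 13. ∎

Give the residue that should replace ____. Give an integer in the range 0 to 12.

Multiply the listed residues: 9 · 4 · 11 = 36 → 396.
Reducing modulo 13: 396 = 30·13 + 6, so 11^11 ≡ 6.

6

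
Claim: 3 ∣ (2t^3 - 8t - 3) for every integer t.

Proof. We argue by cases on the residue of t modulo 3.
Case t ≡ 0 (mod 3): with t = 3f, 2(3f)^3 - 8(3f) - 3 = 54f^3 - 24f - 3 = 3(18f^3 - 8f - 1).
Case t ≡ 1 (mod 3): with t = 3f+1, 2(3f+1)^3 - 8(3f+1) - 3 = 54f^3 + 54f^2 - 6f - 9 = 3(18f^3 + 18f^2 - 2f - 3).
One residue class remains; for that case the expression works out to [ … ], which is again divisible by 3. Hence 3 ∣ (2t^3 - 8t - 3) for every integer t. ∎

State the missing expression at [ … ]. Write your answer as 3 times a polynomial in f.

The residues treated are {0, 1}, so the missing case is t ≡ 2 (mod 3); write t = 3f+2.
Then 2(3f+2)^3 - 8(3f+2) - 3 = 54f^3 + 108f^2 + 48f - 3 = 3(18f^3 + 36f^2 + 16f - 1).

3(18f^3 + 36f^2 + 16f - 1)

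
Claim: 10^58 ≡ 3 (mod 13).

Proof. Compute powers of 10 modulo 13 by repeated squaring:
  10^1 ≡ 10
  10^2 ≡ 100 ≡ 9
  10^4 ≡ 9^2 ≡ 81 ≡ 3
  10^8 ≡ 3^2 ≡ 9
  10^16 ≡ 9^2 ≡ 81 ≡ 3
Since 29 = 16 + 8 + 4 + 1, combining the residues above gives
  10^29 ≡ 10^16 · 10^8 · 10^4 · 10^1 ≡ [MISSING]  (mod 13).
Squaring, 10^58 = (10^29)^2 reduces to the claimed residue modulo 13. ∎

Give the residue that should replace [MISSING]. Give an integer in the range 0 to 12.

4

10^16 · 10^8 · 10^4 · 10^1 ≡ 3 · 9 · 3 · 10 = 810.
810 mod 13 = 4, so 10^29 ≡ 4 (mod 13).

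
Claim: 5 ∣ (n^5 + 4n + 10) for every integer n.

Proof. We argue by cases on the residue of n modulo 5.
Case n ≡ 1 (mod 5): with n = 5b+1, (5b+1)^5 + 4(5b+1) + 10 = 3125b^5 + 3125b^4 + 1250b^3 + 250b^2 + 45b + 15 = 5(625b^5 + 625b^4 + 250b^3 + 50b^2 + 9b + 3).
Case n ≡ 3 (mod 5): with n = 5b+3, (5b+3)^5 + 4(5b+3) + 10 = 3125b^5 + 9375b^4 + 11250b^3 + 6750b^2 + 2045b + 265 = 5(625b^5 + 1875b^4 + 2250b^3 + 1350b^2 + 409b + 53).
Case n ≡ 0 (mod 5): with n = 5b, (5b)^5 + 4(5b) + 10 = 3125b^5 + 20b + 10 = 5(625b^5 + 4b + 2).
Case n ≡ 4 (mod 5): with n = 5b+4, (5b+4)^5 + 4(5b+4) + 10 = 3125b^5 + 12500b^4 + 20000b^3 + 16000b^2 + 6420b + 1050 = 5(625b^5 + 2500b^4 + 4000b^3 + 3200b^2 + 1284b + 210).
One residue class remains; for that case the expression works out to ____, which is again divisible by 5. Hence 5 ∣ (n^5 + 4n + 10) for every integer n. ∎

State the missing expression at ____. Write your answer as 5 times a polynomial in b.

5(625b^5 + 1250b^4 + 1000b^3 + 400b^2 + 84b + 10)

Only n ≡ 2 (mod 5) is unaccounted for. Put n = 5b+2:
(5b+2)^5 + 4(5b+2) + 10 expands to 3125b^5 + 6250b^4 + 5000b^3 + 2000b^2 + 420b + 50,
and factoring out 5 leaves 5(625b^5 + 1250b^4 + 1000b^3 + 400b^2 + 84b + 10).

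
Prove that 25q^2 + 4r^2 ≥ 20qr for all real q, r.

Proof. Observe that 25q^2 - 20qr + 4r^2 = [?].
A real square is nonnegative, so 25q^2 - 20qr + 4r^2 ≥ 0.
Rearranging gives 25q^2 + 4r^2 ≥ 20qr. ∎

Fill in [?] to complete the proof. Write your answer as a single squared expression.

(5q - 2r)^2

The leading and trailing coefficients are 5^2 and 2^2, and 20 = 2·5·2, so the trinomial is (5q - 2r)^2.
Hence 25q^2 - 20qr + 4r^2 ≥ 0.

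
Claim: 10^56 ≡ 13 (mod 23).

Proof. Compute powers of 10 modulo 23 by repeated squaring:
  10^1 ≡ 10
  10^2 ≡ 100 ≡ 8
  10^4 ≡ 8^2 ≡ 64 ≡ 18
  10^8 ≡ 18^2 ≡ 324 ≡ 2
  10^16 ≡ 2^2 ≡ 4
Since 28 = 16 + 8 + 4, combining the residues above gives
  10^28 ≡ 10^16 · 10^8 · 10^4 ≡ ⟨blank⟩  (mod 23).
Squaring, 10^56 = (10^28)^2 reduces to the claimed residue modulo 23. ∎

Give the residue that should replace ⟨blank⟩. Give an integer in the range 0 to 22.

6

10^16 · 10^8 · 10^4 ≡ 4 · 2 · 18 = 144.
144 mod 23 = 6, so 10^28 ≡ 6 (mod 23).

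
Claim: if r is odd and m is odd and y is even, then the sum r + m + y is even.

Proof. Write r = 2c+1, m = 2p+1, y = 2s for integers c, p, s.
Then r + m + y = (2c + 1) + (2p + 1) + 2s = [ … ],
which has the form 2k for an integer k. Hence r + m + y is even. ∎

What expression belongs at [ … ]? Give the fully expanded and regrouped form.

2(c + p + s + 1)

(2c + 1) + (2p + 1) + 2s = 2c + 2p + 2s + 2
= 2(c + p + s + 1).
Since c + p + s + 1 is an integer, the sum is of the form 2k for an integer k.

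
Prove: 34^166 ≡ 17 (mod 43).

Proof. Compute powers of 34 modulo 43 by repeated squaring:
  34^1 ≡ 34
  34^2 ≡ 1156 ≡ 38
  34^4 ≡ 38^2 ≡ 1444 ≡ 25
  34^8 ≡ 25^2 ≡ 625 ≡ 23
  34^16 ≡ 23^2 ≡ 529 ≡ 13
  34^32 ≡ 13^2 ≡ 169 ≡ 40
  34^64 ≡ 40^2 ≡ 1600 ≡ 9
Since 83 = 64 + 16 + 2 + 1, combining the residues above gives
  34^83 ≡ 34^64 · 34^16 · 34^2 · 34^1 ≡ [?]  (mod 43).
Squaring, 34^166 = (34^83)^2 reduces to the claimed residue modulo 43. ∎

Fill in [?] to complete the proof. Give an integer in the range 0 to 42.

34^64 · 34^16 · 34^2 · 34^1 ≡ 9 · 13 · 38 · 34 = 151164.
151164 mod 43 = 19, so 34^83 ≡ 19 (mod 43).

19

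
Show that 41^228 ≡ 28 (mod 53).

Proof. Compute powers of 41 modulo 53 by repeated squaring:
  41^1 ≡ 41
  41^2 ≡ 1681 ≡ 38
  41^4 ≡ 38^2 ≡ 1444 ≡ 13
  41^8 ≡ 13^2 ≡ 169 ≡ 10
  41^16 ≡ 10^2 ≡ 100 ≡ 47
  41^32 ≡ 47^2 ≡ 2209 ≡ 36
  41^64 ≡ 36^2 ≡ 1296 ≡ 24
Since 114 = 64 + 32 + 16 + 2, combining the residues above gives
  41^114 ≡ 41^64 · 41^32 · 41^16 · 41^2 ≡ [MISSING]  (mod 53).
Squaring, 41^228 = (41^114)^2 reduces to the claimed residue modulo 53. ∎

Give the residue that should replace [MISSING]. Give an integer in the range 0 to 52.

Multiply the listed residues: 24 · 36 · 47 · 38 = 864 → 40608 → 1543104.
Reducing modulo 53: 1543104 = 29115·53 + 9, so 41^114 ≡ 9.

9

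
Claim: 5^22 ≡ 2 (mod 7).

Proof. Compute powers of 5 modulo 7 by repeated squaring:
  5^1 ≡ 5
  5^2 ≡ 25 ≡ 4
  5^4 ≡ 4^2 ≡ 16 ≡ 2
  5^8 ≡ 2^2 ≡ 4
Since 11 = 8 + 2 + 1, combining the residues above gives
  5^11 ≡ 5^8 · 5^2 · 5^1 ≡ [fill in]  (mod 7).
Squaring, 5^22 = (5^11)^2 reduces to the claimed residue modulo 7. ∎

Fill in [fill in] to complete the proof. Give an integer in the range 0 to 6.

3

Multiply the listed residues: 4 · 4 · 5 = 16 → 80.
Reducing modulo 7: 80 = 11·7 + 3, so 5^11 ≡ 3.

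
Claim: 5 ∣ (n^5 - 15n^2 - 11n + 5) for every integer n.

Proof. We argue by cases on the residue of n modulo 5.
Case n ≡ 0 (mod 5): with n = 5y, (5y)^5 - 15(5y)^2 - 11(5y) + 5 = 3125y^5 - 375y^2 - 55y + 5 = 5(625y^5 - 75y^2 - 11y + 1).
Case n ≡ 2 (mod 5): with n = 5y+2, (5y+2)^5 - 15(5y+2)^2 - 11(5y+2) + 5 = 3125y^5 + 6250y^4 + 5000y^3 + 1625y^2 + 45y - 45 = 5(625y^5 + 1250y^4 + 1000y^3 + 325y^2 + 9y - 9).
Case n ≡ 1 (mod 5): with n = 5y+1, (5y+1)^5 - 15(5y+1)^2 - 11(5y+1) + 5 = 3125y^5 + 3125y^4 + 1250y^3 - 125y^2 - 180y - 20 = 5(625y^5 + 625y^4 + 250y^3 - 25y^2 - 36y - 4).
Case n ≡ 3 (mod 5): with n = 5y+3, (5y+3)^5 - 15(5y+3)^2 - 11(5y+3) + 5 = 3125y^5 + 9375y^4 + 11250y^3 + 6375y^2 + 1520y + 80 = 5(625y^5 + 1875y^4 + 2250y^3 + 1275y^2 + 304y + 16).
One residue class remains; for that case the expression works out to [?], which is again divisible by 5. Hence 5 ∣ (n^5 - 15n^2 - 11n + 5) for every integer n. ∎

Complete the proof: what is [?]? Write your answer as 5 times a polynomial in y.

5(625y^5 + 2500y^4 + 4000y^3 + 3125y^2 + 1149y + 149)

The residues treated are {0, 2, 1, 3}, so the missing case is n ≡ 4 (mod 5); write n = 5y+4.
Then (5y+4)^5 - 15(5y+4)^2 - 11(5y+4) + 5 = 3125y^5 + 12500y^4 + 20000y^3 + 15625y^2 + 5745y + 745 = 5(625y^5 + 2500y^4 + 4000y^3 + 3125y^2 + 1149y + 149).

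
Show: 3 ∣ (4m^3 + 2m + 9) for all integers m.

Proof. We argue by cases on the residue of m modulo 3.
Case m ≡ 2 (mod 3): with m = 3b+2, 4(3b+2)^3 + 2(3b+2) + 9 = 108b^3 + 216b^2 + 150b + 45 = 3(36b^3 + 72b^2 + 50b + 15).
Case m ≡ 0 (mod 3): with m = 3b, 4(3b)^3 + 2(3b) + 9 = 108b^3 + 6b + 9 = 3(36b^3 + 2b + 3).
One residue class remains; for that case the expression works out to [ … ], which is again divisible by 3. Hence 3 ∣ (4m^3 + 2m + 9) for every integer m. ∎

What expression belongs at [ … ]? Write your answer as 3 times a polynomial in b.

Only m ≡ 1 (mod 3) is unaccounted for. Put m = 3b+1:
4(3b+1)^3 + 2(3b+1) + 9 expands to 108b^3 + 108b^2 + 42b + 15,
and factoring out 3 leaves 3(36b^3 + 36b^2 + 14b + 5).

3(36b^3 + 36b^2 + 14b + 5)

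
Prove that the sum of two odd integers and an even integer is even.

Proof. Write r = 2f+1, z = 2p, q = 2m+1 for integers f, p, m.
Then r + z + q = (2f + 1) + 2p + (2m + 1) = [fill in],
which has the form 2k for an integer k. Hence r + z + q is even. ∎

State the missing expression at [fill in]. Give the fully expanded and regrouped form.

(2f + 1) + 2p + (2m + 1) = 2f + 2m + 2p + 2
= 2(f + m + p + 1).
Since f + m + p + 1 is an integer, the sum is of the form 2k for an integer k.

2(f + m + p + 1)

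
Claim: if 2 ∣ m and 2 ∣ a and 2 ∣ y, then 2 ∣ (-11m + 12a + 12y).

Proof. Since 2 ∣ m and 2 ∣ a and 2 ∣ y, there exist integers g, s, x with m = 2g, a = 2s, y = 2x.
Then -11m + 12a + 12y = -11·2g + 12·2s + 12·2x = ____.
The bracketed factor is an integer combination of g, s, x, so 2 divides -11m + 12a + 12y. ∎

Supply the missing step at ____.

2(-11g + 12s + 12x)

Pull the common 2 out of every term: -11·2g + 12·2s + 12·2x = 2(-11g + 12s + 12x).
-11g + 12s + 12x is an integer, which exhibits the divisibility.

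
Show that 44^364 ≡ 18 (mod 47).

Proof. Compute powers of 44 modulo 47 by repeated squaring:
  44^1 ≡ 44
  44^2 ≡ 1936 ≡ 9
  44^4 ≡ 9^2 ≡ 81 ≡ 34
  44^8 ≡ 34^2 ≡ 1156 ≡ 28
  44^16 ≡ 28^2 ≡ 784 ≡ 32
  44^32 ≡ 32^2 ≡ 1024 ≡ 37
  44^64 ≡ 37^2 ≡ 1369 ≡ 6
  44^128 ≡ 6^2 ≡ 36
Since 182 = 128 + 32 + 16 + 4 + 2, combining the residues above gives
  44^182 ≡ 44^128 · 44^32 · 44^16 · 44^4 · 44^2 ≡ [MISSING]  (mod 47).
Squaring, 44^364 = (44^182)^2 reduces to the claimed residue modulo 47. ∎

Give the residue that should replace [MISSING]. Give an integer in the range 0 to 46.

44^128 · 44^32 · 44^16 · 44^4 · 44^2 ≡ 36 · 37 · 32 · 34 · 9 = 13042944.
13042944 mod 47 = 21, so 44^182 ≡ 21 (mod 47).

21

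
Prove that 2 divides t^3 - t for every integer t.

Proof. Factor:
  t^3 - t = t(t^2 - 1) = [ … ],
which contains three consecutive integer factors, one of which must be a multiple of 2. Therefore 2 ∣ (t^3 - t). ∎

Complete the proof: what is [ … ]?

(t - 1)t(t + 1)

t(t^2 - 1) = t(t - 1)(t + 1) = (t - 1)t(t + 1).
These three factors are consecutive integers, so their product is divisible by 2.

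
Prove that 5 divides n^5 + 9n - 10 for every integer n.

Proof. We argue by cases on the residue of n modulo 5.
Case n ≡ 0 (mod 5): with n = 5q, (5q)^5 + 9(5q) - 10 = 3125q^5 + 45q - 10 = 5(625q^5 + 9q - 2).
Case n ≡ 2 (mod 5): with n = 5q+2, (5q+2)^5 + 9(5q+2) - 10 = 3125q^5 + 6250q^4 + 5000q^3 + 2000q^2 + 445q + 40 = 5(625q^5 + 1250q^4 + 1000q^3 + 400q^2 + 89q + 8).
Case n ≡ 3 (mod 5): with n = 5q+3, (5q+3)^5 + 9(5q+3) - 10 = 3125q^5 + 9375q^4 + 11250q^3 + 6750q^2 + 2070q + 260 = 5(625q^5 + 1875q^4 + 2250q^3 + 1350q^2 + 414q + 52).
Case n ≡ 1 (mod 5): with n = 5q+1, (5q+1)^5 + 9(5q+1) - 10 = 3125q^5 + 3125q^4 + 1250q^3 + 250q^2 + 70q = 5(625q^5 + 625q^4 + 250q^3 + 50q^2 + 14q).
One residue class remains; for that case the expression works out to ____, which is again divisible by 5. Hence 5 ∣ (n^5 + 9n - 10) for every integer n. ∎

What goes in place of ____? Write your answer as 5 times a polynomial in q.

5(625q^5 + 2500q^4 + 4000q^3 + 3200q^2 + 1289q + 210)

Only n ≡ 4 (mod 5) is unaccounted for. Put n = 5q+4:
(5q+4)^5 + 9(5q+4) - 10 expands to 3125q^5 + 12500q^4 + 20000q^3 + 16000q^2 + 6445q + 1050,
and factoring out 5 leaves 5(625q^5 + 2500q^4 + 4000q^3 + 3200q^2 + 1289q + 210).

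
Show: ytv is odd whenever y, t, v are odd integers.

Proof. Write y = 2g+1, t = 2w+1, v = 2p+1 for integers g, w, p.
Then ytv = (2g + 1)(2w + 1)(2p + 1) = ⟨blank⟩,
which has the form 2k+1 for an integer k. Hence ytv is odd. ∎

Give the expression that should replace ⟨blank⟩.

2(4gpw + 2gp + 2gw + g + 2pw + p + w) + 1

Expanding: (2g + 1)(2w + 1)(2p + 1) = 8gpw + 4gp + 4gw + 2g + 4pw + 2p + 2w + 1.
Every term except the constant is even, so this is 2(4gpw + 2gp + 2gw + g + 2pw + p + w) + 1,
and 4gpw + 2gp + 2gw + g + 2pw + p + w ∈ ℤ gives the required form.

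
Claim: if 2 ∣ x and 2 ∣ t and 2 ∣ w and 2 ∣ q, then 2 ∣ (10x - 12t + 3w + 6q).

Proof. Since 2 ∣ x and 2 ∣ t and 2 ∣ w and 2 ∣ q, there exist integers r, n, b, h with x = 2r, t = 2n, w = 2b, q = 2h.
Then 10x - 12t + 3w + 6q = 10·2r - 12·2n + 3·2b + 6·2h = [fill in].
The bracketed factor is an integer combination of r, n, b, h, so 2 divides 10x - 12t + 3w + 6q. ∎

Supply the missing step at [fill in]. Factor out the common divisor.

2(3b + 6h - 12n + 10r)

Pull the common 2 out of every term: 10·2r - 12·2n + 3·2b + 6·2h = 2(3b + 6h - 12n + 10r).
3b + 6h - 12n + 10r is an integer, which exhibits the divisibility.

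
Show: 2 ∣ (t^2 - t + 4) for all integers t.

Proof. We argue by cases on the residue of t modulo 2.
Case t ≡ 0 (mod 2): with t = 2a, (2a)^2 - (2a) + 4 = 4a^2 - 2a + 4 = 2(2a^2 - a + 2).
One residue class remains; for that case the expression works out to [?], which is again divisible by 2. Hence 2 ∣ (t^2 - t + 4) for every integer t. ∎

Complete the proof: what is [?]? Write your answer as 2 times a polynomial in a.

2(2a^2 + a + 2)

The residues treated are {0}, so the missing case is t ≡ 1 (mod 2); write t = 2a+1.
Then (2a+1)^2 - (2a+1) + 4 = 4a^2 + 2a + 4 = 2(2a^2 + a + 2).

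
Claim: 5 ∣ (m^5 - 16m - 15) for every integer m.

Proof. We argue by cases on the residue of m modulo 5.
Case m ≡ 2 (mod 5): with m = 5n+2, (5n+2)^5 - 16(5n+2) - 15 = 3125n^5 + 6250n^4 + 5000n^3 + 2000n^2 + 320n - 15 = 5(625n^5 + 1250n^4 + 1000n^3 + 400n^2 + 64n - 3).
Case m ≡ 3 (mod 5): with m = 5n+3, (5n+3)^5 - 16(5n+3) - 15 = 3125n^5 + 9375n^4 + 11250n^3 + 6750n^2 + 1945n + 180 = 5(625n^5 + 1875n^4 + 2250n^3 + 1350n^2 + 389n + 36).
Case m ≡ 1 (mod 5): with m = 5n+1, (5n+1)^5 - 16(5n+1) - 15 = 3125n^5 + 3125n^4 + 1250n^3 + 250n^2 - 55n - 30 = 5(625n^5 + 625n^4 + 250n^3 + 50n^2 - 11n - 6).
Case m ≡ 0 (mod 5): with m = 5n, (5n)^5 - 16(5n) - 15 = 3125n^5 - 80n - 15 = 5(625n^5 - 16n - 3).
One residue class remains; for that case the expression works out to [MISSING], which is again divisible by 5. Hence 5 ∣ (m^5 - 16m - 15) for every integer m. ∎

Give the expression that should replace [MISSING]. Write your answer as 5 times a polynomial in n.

The residues treated are {2, 3, 1, 0}, so the missing case is m ≡ 4 (mod 5); write m = 5n+4.
Then (5n+4)^5 - 16(5n+4) - 15 = 3125n^5 + 12500n^4 + 20000n^3 + 16000n^2 + 6320n + 945 = 5(625n^5 + 2500n^4 + 4000n^3 + 3200n^2 + 1264n + 189).

5(625n^5 + 2500n^4 + 4000n^3 + 3200n^2 + 1264n + 189)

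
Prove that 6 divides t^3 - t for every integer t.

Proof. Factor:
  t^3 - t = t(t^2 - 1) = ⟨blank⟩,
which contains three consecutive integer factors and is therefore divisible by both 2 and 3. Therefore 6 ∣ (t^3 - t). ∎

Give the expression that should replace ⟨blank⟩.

(t - 1)t(t + 1)

t(t^2 - 1) = t(t - 1)(t + 1) = (t - 1)t(t + 1).
These three factors are consecutive integers, so their product is divisible by 6.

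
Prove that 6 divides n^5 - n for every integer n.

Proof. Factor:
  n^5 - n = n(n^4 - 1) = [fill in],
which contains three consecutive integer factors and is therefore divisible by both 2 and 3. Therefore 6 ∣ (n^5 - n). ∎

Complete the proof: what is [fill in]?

(n - 1)n(n + 1)(n^2 + 1)

n^4 - 1 = (n^2 - 1)(n^2 + 1), and n^2 - 1 = (n-1)(n+1).
So n(n^4 - 1) = (n - 1)n(n + 1)(n^2 + 1).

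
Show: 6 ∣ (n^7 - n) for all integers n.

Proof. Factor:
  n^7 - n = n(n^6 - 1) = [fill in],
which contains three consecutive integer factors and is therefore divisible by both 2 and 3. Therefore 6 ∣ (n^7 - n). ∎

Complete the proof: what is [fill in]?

n^6 - 1 = (n^2 - 1)(n^4 + n^2 + 1), and n^2 - 1 = (n-1)(n+1).
So n(n^6 - 1) = (n - 1)n(n + 1)(n^4 + n^2 + 1).

(n - 1)n(n + 1)(n^4 + n^2 + 1)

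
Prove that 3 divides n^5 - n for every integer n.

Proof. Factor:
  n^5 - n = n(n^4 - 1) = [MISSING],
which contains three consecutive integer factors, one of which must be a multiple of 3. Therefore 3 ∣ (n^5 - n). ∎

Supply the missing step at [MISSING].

n^4 - 1 = (n^2 - 1)(n^2 + 1), and n^2 - 1 = (n-1)(n+1).
So n(n^4 - 1) = (n - 1)n(n + 1)(n^2 + 1).

(n - 1)n(n + 1)(n^2 + 1)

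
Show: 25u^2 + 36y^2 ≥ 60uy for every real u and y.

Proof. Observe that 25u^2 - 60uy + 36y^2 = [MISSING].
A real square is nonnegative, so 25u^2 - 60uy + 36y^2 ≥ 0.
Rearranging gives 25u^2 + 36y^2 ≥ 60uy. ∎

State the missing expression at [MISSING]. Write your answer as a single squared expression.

(5u - 6y)^2

25u^2 - 60uy + 36y^2 is a perfect-square trinomial: the outer terms are (5u)^2 and (6y)^2, and the cross term is -2·5u·6y.
So 25u^2 - 60uy + 36y^2 = (5u - 6y)^2 ≥ 0.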